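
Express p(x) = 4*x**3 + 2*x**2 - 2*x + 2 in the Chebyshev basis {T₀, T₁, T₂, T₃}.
(3)T₀ + T₁ + T₂ + T₃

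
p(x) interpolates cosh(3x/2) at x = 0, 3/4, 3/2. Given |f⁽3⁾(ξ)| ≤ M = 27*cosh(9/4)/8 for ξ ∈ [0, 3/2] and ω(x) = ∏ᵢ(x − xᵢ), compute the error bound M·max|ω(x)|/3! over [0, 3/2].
27*sqrt(3)*cosh(9/4)/512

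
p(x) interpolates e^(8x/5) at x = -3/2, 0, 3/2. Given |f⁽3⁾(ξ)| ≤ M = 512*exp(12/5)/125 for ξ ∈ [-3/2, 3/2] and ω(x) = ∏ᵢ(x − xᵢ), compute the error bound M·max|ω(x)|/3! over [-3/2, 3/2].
64*sqrt(3)*exp(12/5)/125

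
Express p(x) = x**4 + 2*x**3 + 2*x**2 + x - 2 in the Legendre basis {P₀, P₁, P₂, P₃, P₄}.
(-17/15)P₀ + (11/5)P₁ + (40/21)P₂ + (4/5)P₃ + (8/35)P₄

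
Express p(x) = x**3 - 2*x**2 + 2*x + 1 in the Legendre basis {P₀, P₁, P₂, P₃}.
(1/3)P₀ + (13/5)P₁ + (-4/3)P₂ + (2/5)P₃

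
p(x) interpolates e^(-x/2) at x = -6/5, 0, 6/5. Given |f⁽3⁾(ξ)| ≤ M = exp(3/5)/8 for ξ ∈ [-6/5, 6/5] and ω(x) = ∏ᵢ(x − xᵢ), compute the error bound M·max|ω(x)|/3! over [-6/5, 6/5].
sqrt(3)*exp(3/5)/125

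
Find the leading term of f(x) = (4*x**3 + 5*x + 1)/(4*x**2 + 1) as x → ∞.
x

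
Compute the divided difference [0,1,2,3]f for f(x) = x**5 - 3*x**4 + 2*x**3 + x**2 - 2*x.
9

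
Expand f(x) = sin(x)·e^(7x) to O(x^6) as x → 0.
x + 7*x**2 + 73*x**3/3 + 56*x**4 + 2879*x**5/30 + O(x**6)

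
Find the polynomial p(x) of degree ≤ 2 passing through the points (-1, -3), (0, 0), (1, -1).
-2*x**2 + x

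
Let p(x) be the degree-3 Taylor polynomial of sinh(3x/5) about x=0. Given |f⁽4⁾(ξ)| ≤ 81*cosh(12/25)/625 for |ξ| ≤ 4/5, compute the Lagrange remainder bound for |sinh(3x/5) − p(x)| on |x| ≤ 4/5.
864*cosh(12/25)/390625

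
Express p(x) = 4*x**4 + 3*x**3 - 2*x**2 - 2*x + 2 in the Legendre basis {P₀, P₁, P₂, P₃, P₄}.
(32/15)P₀ + (-1/5)P₁ + (20/21)P₂ + (6/5)P₃ + (32/35)P₄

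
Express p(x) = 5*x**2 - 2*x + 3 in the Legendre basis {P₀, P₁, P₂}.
(14/3)P₀ + (-2)P₁ + (10/3)P₂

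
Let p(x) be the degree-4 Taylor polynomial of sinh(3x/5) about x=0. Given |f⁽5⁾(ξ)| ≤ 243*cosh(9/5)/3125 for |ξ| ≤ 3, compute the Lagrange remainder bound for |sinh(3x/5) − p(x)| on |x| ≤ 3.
19683*cosh(9/5)/125000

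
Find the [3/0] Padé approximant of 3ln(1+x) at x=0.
x*(2*x**2 - 3*x + 6)/2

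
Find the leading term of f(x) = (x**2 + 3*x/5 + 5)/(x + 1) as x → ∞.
x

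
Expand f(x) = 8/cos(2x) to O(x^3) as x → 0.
8 + 16*x**2 + O(x**3)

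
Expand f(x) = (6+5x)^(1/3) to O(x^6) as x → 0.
6**(1/3) + 5*6**(1/3)*x/18 - 25*6**(1/3)*x**2/324 + 625*6**(1/3)*x**3/17496 - 3125*6**(1/3)*x**4/157464 + 34375*6**(1/3)*x**5/2834352 + O(x**6)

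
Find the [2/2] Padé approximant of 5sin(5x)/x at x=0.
(25 - 875*x**2/12)/(5*x**2/4 + 1)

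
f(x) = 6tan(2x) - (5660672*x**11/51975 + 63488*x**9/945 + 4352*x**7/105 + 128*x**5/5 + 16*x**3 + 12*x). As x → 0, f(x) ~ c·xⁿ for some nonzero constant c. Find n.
13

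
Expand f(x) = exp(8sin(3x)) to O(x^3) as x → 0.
1 + 24*x + 288*x**2 + O(x**3)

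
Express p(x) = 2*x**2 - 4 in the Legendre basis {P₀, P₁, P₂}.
(-10/3)P₀ + (4/3)P₂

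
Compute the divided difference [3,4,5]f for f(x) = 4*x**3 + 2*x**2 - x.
50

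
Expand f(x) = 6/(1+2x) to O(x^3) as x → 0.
6 - 12*x + 24*x**2 + O(x**3)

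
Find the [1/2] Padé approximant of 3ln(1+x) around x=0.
3*x/(-x**2/12 + x/2 + 1)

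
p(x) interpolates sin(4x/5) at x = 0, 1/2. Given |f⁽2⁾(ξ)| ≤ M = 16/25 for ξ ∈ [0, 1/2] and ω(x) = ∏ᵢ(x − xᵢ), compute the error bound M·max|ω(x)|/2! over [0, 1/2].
1/50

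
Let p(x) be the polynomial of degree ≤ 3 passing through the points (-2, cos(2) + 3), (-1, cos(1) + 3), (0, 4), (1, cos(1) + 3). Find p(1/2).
cos(2)/16 + 63/16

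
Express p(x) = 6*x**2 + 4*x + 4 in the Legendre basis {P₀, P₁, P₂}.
(6)P₀ + (4)P₁ + (4)P₂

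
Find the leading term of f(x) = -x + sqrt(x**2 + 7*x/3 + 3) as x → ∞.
7/6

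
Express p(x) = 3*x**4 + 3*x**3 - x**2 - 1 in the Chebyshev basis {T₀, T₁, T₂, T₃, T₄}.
(-3/8)T₀ + (9/4)T₁ + T₂ + (3/4)T₃ + (3/8)T₄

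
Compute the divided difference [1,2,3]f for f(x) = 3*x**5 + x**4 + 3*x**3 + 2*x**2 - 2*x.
315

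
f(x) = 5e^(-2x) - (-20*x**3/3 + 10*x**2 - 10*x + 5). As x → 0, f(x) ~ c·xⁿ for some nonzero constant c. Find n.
4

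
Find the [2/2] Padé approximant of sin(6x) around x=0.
6*x/(6*x**2 + 1)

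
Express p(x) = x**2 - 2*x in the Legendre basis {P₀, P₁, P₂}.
(1/3)P₀ + (-2)P₁ + (2/3)P₂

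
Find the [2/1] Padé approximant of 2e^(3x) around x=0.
(3*x**2 + 4*x + 2)/(1 - x)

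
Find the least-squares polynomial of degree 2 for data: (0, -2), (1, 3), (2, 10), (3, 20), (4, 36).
-57/35 + (151/70)x + (25/14)x²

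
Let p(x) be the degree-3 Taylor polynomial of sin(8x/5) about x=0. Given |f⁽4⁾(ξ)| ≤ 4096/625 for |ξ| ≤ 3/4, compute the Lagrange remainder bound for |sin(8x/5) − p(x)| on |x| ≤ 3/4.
54/625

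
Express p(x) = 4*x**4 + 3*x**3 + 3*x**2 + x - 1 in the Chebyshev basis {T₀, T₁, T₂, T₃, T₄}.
(2)T₀ + (13/4)T₁ + (7/2)T₂ + (3/4)T₃ + (1/2)T₄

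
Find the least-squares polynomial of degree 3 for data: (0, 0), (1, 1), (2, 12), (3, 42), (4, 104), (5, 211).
-10/63 + (272/189)x + (-221/126)x² + (107/54)x³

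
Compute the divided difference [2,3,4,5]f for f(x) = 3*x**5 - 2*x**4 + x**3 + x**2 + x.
348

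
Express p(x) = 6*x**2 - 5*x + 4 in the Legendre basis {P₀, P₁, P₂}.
(6)P₀ + (-5)P₁ + (4)P₂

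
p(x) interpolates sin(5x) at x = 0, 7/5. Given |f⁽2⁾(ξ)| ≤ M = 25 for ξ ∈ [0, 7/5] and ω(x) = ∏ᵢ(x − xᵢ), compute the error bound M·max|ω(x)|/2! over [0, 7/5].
49/8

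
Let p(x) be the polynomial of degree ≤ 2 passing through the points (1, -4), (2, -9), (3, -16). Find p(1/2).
-9/4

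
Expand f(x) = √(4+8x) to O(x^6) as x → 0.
2 + 2*x - x**2 + x**3 - 5*x**4/4 + 7*x**5/4 + O(x**6)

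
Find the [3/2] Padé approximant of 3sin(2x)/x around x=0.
(6 - 14*x**2/5)/(x**2/5 + 1)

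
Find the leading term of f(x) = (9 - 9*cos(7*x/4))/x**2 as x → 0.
441/32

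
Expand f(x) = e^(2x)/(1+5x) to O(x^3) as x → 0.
1 - 3*x + 17*x**2 + O(x**3)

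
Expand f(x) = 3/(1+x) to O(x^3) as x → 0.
3 - 3*x + 3*x**2 + O(x**3)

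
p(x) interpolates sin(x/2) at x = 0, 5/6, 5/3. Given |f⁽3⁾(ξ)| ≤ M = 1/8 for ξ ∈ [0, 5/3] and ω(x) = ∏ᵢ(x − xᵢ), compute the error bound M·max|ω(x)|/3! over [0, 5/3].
125*sqrt(3)/46656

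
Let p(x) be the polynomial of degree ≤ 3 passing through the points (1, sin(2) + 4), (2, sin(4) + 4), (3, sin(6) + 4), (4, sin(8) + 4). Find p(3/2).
15*sin(4)/16 + sin(8)/16 - 5*sin(6)/16 + 5*sin(2)/16 + 4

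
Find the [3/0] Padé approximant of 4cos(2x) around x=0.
4 - 8*x**2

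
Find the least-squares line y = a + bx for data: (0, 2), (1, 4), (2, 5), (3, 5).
a = 5/2, b = 1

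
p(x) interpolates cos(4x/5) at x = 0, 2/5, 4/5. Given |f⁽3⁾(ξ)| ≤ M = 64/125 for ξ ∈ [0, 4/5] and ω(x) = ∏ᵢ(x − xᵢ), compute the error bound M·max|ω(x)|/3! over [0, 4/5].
512*sqrt(3)/421875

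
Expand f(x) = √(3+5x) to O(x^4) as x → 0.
sqrt(3) + 5*sqrt(3)*x/6 - 25*sqrt(3)*x**2/72 + 125*sqrt(3)*x**3/432 + O(x**4)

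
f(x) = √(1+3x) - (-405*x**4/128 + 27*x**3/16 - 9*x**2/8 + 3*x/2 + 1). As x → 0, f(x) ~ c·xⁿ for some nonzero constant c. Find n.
5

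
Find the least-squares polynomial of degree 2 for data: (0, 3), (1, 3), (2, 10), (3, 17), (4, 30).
19/7 + (-22/35)x + (13/7)x²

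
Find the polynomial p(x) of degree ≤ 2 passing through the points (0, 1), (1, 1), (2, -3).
-2*x**2 + 2*x + 1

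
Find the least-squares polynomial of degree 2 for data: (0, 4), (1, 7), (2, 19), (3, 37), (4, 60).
25/7 + (37/35)x + (23/7)x²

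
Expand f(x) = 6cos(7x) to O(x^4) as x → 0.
6 - 147*x**2 + O(x**4)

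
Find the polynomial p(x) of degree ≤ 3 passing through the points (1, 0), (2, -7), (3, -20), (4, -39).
-3*x**2 + 2*x + 1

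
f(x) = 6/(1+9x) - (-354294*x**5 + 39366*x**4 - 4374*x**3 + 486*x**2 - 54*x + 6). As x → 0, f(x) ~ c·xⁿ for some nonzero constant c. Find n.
6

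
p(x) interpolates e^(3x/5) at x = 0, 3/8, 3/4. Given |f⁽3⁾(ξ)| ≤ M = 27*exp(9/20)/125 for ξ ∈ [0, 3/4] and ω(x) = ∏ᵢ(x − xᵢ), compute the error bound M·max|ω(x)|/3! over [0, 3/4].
27*sqrt(3)*exp(9/20)/64000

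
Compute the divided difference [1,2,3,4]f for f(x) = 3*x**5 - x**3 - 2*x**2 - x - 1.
194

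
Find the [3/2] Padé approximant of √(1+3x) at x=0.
(27*x**3/32 + 81*x**2/16 + 9*x/2 + 1)/(27*x**2/16 + 3*x + 1)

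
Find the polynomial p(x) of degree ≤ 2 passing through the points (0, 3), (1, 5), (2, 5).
-x**2 + 3*x + 3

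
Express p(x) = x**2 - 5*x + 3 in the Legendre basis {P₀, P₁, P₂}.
(10/3)P₀ + (-5)P₁ + (2/3)P₂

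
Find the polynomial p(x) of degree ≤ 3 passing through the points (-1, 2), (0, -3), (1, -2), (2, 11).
x**3 + 3*x**2 - 3*x - 3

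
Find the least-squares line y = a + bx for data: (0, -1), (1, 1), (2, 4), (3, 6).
a = -11/10, b = 12/5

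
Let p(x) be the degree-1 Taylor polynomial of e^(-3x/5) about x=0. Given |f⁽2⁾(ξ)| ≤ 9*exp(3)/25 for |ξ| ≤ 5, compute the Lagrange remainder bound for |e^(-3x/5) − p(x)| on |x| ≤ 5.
9*exp(3)/2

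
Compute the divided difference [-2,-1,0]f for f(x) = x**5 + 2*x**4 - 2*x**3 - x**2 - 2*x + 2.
4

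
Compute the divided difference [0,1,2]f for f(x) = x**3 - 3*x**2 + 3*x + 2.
0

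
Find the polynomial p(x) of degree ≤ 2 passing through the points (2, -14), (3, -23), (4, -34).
-x**2 - 4*x - 2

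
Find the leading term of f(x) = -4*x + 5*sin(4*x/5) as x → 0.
-32*x**3/75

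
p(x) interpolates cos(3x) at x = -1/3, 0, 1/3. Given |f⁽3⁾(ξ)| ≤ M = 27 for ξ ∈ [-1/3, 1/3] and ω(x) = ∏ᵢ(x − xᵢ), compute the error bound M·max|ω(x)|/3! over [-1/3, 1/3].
sqrt(3)/27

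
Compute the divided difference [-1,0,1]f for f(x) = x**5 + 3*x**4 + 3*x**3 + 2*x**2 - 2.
5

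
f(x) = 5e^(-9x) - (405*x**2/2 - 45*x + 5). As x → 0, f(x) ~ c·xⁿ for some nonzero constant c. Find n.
3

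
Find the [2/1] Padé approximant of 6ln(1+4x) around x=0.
8*x*(2*x + 3)/(8*x/3 + 1)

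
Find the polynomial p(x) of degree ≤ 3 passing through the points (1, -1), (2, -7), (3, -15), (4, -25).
-x**2 - 3*x + 3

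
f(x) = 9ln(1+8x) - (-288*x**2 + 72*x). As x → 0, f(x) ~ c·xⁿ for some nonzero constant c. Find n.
3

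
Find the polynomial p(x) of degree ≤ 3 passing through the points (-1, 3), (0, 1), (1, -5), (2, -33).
-3*x**3 - 2*x**2 - x + 1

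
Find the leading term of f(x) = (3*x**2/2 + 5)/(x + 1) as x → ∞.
3*x/2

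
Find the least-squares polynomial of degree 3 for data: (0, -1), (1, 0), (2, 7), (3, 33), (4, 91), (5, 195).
-65/63 + (1007/378)x + (-947/252)x² + (239/108)x³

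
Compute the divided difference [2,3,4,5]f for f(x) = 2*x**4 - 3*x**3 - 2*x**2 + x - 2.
25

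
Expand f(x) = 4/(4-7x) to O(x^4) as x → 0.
1 + 7*x/4 + 49*x**2/16 + 343*x**3/64 + O(x**4)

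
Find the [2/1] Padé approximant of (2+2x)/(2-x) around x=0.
(x + 1)/(1 - x/2)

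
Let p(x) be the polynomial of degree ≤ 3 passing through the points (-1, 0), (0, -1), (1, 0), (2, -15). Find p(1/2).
3/8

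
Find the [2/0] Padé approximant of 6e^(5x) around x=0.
75*x**2 + 30*x + 6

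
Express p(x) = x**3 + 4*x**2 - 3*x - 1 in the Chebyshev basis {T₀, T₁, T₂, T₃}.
T₀ + (-9/4)T₁ + (2)T₂ + (1/4)T₃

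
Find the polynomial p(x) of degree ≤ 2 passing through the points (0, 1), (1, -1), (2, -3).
1 - 2*x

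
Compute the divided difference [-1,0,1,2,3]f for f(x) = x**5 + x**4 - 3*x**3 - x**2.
6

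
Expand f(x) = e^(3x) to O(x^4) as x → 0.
1 + 3*x + 9*x**2/2 + 9*x**3/2 + O(x**4)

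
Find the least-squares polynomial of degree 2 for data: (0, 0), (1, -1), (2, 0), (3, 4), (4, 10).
1/35 + (-33/14)x + (17/14)x²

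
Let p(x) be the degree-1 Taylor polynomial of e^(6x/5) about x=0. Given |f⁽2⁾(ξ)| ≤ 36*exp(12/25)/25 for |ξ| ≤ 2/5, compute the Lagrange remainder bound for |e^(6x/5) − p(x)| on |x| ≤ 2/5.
72*exp(12/25)/625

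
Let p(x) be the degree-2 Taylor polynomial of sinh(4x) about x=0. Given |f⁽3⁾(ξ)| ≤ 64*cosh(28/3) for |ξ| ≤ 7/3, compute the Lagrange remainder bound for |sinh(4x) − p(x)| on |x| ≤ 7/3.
10976*cosh(28/3)/81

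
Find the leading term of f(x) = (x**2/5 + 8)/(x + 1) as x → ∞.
x/5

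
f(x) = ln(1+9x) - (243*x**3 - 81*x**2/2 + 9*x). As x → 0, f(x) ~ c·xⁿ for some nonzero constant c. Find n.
4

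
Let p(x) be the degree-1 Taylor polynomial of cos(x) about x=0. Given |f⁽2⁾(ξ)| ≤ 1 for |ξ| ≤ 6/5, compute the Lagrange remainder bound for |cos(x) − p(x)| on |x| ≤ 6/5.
18/25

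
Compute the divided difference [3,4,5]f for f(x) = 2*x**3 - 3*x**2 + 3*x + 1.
21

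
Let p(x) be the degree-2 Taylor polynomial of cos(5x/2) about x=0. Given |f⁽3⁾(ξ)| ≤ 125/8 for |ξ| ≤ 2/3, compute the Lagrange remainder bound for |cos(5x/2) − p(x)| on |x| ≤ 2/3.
125/162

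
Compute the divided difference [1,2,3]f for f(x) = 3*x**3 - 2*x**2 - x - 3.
16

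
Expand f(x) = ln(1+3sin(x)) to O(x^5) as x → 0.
3*x - 9*x**2/2 + 17*x**3/2 - 75*x**4/4 + O(x**5)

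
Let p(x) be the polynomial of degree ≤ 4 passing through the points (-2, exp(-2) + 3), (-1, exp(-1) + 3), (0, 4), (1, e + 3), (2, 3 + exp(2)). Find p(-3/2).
(35 + 140*e + (-5*exp(2) + 28*e + 314)*exp(2))*exp(-2)/128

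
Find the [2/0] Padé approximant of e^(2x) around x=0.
2*x**2 + 2*x + 1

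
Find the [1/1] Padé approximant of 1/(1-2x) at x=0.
1/(1 - 2*x)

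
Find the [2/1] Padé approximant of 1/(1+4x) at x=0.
1/(4*x + 1)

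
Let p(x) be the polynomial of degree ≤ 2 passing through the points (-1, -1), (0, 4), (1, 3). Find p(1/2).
17/4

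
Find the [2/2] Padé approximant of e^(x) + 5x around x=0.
(-91*x**2/108 + 52*x/9 + 1)/(-x**2/108 - 2*x/9 + 1)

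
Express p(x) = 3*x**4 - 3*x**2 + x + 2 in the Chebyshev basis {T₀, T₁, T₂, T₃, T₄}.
(13/8)T₀ + T₁ + (3/8)T₄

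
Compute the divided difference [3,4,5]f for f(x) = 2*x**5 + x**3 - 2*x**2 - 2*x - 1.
1330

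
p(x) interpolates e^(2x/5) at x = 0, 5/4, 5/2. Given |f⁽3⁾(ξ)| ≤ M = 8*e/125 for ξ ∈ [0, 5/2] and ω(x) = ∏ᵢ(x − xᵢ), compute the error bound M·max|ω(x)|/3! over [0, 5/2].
sqrt(3)*e/216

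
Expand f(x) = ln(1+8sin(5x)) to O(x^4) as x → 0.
40*x - 800*x**2 + 63500*x**3/3 + O(x**4)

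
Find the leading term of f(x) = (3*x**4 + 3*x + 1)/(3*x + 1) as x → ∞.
x**3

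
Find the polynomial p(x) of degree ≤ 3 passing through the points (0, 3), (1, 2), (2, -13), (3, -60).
-3*x**3 + 2*x**2 + 3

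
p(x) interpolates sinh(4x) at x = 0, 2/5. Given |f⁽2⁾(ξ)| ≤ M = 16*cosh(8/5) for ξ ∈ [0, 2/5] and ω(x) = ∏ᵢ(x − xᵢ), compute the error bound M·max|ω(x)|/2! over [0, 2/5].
8*cosh(8/5)/25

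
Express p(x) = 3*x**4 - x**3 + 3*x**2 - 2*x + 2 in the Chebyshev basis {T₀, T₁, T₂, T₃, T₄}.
(37/8)T₀ + (-11/4)T₁ + (3)T₂ + (-1/4)T₃ + (3/8)T₄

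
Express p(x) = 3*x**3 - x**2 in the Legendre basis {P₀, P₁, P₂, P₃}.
(-1/3)P₀ + (9/5)P₁ + (-2/3)P₂ + (6/5)P₃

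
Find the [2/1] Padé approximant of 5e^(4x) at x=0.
(40*x**2/3 + 40*x/3 + 5)/(1 - 4*x/3)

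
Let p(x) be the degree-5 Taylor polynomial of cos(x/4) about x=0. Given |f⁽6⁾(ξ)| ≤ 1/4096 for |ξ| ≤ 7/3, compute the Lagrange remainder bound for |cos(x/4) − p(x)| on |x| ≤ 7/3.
117649/2149908480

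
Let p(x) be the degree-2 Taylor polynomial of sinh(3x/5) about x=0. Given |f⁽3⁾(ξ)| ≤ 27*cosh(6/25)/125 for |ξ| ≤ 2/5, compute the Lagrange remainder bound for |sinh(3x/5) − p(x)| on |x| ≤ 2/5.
36*cosh(6/25)/15625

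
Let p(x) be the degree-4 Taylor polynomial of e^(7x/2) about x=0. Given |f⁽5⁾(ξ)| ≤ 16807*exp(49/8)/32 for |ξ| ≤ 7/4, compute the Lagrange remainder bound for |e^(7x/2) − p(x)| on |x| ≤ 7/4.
282475249*exp(49/8)/3932160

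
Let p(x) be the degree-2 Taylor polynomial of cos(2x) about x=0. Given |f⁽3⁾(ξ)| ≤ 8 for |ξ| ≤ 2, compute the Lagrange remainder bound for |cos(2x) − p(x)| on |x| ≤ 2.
32/3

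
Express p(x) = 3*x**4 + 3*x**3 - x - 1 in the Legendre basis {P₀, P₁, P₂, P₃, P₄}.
(-2/5)P₀ + (4/5)P₁ + (12/7)P₂ + (6/5)P₃ + (24/35)P₄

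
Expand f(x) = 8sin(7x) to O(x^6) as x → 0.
56*x - 1372*x**3/3 + 16807*x**5/15 + O(x**6)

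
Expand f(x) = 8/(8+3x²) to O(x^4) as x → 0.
1 - 3*x**2/8 + O(x**4)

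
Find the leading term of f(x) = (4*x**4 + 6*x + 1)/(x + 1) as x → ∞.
4*x**3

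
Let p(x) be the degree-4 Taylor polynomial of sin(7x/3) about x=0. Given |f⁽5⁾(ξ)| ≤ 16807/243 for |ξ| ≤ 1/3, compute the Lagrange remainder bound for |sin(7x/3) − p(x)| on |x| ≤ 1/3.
16807/7085880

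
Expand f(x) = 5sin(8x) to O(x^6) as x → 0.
40*x - 1280*x**3/3 + 4096*x**5/3 + O(x**6)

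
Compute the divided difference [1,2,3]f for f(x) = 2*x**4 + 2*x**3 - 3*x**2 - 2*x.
59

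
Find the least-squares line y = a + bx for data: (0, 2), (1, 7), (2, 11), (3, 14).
a = 5/2, b = 4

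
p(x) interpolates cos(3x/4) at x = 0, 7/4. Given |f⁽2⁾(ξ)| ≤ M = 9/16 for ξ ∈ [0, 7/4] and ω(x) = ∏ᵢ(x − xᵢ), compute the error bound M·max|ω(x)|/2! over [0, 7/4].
441/2048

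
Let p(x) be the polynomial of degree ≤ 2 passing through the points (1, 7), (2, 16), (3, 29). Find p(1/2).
4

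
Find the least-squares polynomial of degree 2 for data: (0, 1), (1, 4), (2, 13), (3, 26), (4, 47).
39/35 + (-1/35)x + (20/7)x²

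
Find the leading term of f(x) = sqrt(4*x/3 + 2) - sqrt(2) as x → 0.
sqrt(2)*x/3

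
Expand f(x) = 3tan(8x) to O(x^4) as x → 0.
24*x + 512*x**3 + O(x**4)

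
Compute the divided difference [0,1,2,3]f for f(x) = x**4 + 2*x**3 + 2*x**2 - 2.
8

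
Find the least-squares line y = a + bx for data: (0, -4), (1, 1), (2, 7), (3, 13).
a = -43/10, b = 57/10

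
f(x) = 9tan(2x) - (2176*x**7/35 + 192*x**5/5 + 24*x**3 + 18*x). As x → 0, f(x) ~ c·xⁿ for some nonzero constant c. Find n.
9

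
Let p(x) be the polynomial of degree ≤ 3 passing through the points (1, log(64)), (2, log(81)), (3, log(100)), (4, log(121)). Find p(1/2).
-35*log(3)/4 - 5*log(11)/8 + 21*log(10)/8 + 105*log(2)/8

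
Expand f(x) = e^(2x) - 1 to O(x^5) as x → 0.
2*x + 2*x**2 + 4*x**3/3 + 2*x**4/3 + O(x**5)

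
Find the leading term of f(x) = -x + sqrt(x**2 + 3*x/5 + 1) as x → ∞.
3/10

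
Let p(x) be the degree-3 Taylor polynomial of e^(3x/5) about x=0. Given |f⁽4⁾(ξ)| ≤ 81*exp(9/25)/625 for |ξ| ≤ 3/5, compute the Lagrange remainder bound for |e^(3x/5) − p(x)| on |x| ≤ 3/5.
2187*exp(9/25)/3125000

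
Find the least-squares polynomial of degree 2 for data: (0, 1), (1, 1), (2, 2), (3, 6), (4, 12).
8/7 + (-111/70)x + (15/14)x²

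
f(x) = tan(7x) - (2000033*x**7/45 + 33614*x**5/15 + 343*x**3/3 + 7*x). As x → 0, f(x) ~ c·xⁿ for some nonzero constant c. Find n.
9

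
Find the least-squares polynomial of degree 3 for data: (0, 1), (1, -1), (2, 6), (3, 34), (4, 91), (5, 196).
17/21 + (-82/63)x + (-25/12)x² + (73/36)x³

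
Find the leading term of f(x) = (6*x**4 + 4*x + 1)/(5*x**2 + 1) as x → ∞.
6*x**2/5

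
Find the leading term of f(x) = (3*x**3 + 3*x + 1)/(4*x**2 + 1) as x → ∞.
3*x/4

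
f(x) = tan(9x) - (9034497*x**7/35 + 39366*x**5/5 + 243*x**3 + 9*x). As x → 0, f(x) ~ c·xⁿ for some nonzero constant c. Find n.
9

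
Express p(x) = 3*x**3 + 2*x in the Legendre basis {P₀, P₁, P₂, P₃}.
(19/5)P₁ + (6/5)P₃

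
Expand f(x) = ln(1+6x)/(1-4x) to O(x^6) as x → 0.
6*x + 6*x**2 + 96*x**3 + 60*x**4 + 8976*x**5/5 + O(x**6)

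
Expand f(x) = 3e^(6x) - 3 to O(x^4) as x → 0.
18*x + 54*x**2 + 108*x**3 + O(x**4)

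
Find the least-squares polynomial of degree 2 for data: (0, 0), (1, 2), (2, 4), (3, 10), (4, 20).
16/35 + (-32/35)x + (10/7)x²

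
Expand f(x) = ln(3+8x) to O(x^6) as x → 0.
log(3) + 8*x/3 - 32*x**2/9 + 512*x**3/81 - 1024*x**4/81 + 32768*x**5/1215 + O(x**6)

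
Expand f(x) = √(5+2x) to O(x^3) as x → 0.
sqrt(5) + sqrt(5)*x/5 - sqrt(5)*x**2/50 + O(x**3)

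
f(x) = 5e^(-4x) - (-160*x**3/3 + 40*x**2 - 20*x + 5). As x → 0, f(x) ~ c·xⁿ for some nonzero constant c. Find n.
4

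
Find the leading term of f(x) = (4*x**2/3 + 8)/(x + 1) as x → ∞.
4*x/3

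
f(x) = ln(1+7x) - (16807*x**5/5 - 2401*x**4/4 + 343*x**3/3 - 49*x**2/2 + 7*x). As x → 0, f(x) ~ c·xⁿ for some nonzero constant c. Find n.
6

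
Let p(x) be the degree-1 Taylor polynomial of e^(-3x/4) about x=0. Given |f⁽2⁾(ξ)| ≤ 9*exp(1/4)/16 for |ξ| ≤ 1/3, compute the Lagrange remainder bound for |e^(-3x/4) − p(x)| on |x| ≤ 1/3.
exp(1/4)/32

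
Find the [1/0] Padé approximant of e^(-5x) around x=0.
1 - 5*x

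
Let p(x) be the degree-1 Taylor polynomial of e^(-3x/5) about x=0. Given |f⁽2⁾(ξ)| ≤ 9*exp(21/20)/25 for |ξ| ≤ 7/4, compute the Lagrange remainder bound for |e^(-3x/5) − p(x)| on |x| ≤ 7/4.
441*exp(21/20)/800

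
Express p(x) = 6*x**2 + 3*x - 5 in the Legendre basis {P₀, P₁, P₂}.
(-3)P₀ + (3)P₁ + (4)P₂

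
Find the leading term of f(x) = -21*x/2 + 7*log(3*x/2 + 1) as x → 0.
-63*x**2/8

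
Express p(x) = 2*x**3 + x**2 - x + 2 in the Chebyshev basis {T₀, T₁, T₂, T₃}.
(5/2)T₀ + (1/2)T₁ + (1/2)T₂ + (1/2)T₃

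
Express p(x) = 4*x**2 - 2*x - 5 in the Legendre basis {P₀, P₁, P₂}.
(-11/3)P₀ + (-2)P₁ + (8/3)P₂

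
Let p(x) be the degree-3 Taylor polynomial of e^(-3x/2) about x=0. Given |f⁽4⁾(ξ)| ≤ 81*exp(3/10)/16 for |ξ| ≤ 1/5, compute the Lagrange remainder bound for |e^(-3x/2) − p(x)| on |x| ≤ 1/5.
27*exp(3/10)/80000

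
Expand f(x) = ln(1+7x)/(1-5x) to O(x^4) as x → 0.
7*x + 21*x**2/2 + 1001*x**3/6 + O(x**4)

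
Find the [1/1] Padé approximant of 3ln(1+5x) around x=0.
15*x/(5*x/2 + 1)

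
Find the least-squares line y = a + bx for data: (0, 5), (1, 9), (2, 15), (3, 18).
a = 5, b = 9/2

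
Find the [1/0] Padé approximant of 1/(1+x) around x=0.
1 - x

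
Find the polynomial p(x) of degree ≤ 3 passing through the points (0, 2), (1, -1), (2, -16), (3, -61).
-3*x**3 + 3*x**2 - 3*x + 2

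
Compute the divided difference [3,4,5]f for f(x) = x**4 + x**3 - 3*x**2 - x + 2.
106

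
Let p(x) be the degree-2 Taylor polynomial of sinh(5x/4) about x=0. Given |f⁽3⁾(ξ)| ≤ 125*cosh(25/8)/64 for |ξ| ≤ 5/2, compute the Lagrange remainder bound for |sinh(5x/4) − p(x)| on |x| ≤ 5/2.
15625*cosh(25/8)/3072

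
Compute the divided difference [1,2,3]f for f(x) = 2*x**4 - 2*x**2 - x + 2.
48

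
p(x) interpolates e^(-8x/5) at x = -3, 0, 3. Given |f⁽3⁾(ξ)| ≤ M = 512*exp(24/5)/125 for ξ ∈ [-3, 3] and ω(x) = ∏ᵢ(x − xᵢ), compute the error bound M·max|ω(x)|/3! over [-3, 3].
512*sqrt(3)*exp(24/5)/125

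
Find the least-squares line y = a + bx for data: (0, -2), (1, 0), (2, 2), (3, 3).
a = -9/5, b = 17/10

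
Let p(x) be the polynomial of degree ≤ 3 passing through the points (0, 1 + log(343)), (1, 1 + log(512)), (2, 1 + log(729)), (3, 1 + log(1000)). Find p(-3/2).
1 + log(8183243915489726346684277347882562022607*2**(1/8)*3**(5/8)*5**(7/16)*7**(11/16)/811296384146066816957890051440640000000)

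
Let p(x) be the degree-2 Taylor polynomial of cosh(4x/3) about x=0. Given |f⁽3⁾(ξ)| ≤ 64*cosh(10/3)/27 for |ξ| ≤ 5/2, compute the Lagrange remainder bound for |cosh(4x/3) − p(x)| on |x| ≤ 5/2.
500*cosh(10/3)/81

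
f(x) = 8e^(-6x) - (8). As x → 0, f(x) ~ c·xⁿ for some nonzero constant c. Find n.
1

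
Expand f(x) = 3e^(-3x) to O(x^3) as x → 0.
3 - 9*x + 27*x**2/2 + O(x**3)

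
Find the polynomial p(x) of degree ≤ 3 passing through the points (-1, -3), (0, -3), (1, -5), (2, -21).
-2*x**3 - x**2 + x - 3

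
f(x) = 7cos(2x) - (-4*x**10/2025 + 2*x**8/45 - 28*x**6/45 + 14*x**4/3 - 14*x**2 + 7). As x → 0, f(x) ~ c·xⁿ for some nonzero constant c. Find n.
12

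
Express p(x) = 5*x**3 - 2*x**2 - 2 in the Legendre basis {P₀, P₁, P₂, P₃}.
(-8/3)P₀ + (3)P₁ + (-4/3)P₂ + (2)P₃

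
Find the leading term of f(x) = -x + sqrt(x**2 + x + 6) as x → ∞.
1/2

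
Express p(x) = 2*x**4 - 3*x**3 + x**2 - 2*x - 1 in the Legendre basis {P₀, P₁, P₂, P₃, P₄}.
(-4/15)P₀ + (-19/5)P₁ + (38/21)P₂ + (-6/5)P₃ + (16/35)P₄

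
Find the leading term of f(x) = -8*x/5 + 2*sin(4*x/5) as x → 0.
-64*x**3/375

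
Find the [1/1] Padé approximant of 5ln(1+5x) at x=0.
25*x/(5*x/2 + 1)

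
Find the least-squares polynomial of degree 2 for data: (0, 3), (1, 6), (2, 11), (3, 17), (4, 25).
104/35 + (33/14)x + (11/14)x²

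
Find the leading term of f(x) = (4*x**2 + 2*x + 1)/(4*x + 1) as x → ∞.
x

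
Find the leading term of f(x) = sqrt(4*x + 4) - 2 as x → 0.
x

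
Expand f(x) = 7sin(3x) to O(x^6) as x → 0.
21*x - 63*x**3/2 + 567*x**5/40 + O(x**6)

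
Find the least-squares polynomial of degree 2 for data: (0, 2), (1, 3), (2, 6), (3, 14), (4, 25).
76/35 + (-101/70)x + (25/14)x²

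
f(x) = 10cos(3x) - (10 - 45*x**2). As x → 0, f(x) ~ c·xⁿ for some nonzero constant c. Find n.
4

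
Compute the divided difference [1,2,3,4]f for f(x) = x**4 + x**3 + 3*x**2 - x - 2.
11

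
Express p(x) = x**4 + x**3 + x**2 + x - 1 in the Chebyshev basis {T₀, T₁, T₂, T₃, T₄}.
(-1/8)T₀ + (7/4)T₁ + T₂ + (1/4)T₃ + (1/8)T₄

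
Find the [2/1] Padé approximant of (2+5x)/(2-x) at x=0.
(5*x/2 + 1)/(1 - x/2)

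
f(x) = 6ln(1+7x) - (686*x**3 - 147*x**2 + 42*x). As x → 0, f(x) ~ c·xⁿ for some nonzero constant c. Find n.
4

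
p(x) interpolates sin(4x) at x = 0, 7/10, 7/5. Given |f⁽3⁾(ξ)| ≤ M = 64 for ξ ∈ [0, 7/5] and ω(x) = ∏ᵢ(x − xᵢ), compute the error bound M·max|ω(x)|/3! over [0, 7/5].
2744*sqrt(3)/3375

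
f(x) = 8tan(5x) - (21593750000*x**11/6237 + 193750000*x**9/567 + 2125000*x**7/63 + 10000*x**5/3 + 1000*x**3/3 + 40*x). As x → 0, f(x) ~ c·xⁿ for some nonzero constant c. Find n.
13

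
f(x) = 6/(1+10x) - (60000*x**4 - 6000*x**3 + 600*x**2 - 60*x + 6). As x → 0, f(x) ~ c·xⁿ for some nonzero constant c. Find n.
5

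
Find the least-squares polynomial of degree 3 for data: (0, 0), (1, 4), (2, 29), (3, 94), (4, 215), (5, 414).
-1/14 + (-1/84)x + (8/7)x² + (37/12)x³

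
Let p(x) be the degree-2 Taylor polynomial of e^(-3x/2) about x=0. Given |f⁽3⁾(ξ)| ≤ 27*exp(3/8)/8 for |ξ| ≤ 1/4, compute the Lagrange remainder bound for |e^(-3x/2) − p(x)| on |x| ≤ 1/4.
9*exp(3/8)/1024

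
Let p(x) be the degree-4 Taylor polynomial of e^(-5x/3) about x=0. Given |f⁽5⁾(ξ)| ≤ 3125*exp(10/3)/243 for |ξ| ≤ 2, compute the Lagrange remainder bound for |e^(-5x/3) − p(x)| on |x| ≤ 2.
2500*exp(10/3)/729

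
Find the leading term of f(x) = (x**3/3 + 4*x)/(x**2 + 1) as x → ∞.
x/3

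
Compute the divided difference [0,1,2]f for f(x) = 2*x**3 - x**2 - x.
5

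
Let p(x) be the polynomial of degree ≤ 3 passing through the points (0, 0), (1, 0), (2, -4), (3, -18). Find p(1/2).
1/8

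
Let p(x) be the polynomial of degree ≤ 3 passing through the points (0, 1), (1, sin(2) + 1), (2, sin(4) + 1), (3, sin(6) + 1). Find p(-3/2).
-189*sin(2)/16 + 135*sin(4)/16 - 35*sin(6)/16 + 1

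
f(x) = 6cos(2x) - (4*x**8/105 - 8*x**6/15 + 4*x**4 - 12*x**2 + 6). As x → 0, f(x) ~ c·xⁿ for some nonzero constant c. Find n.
10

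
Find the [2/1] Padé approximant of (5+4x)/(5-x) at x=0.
(4*x/5 + 1)/(1 - x/5)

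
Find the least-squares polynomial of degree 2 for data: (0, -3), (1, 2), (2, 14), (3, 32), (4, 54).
-23/7 + (104/35)x + (20/7)x²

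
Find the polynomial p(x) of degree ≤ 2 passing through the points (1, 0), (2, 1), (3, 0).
-x**2 + 4*x - 3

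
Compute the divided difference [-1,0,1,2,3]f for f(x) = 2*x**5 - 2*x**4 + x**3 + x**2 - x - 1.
8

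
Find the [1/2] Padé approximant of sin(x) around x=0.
x/(x**2/6 + 1)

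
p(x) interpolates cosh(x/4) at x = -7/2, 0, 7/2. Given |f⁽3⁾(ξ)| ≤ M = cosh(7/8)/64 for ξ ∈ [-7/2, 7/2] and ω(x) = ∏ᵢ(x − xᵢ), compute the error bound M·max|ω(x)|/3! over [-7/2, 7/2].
343*sqrt(3)*cosh(7/8)/13824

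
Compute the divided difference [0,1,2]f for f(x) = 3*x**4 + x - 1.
21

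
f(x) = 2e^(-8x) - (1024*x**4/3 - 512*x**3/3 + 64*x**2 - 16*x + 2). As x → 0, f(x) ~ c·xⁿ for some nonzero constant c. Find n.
5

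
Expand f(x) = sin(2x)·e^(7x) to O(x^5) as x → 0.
2*x + 14*x**2 + 143*x**3/3 + 105*x**4 + O(x**5)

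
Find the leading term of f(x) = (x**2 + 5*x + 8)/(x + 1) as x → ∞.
x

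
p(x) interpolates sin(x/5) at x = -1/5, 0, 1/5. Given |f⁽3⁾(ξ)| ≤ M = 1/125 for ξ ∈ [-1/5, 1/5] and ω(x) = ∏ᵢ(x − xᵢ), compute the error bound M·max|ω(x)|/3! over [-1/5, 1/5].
sqrt(3)/421875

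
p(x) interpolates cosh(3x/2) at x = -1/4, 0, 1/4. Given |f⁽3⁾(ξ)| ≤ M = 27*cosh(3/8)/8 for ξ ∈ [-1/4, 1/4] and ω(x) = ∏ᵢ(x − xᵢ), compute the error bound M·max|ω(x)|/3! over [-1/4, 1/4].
sqrt(3)*cosh(3/8)/512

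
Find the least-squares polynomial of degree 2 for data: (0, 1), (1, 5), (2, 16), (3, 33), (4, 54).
5/7 + (69/35)x + (20/7)x²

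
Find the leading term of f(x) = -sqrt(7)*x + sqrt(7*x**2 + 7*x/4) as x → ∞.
sqrt(7)/8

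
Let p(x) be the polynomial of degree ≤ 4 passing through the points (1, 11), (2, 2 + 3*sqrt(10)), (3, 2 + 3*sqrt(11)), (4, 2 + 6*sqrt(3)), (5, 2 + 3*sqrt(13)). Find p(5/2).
-15*sqrt(3)/16 + 9*sqrt(13)/128 + 211/128 + 45*sqrt(10)/32 + 135*sqrt(11)/64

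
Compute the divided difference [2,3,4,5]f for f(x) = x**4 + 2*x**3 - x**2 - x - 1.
16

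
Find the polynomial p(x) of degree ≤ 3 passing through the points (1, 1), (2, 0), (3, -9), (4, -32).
-x**3 + 2*x**2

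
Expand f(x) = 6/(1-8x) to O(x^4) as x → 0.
6 + 48*x + 384*x**2 + 3072*x**3 + O(x**4)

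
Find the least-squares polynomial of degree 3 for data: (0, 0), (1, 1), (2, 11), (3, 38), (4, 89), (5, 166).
25/126 + (-2341/756)x + (593/252)x² + (53/54)x³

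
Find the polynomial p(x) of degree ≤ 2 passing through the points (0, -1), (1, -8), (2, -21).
-3*x**2 - 4*x - 1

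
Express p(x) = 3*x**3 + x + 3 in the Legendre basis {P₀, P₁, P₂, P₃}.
(3)P₀ + (14/5)P₁ + (6/5)P₃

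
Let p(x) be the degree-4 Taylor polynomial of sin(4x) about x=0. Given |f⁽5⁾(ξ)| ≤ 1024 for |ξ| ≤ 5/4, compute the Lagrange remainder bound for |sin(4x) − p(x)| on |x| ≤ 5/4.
625/24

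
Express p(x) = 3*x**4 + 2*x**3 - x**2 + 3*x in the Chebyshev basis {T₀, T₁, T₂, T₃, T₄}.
(5/8)T₀ + (9/2)T₁ + T₂ + (1/2)T₃ + (3/8)T₄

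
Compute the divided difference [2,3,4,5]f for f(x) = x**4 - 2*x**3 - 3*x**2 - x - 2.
12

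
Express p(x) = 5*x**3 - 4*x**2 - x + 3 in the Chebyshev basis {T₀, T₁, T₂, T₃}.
T₀ + (11/4)T₁ + (-2)T₂ + (5/4)T₃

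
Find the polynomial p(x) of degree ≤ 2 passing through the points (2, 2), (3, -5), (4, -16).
-2*x**2 + 3*x + 4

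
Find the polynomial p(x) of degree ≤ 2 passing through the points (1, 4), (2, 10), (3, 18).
x**2 + 3*x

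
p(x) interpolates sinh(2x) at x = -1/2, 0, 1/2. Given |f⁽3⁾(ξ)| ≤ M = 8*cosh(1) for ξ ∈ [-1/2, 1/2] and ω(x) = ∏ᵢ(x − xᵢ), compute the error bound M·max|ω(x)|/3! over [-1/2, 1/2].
sqrt(3)*cosh(1)/27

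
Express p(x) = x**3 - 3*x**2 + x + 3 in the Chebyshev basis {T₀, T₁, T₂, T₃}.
(3/2)T₀ + (7/4)T₁ + (-3/2)T₂ + (1/4)T₃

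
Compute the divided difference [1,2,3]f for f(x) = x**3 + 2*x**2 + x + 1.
8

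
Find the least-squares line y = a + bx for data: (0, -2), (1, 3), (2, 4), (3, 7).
a = -6/5, b = 14/5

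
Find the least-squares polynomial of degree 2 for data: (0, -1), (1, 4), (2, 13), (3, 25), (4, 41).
-36/35 + (47/14)x + (25/14)x²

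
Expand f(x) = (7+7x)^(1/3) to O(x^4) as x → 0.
7**(1/3) + 7**(1/3)*x/3 - 7**(1/3)*x**2/9 + 5*7**(1/3)*x**3/81 + O(x**4)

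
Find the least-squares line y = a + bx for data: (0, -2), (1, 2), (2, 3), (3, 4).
a = -11/10, b = 19/10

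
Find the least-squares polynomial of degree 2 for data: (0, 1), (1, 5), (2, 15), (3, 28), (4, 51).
44/35 + (41/70)x + (41/14)x²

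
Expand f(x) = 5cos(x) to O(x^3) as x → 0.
5 - 5*x**2/2 + O(x**3)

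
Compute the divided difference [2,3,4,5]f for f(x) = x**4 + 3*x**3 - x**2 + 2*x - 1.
17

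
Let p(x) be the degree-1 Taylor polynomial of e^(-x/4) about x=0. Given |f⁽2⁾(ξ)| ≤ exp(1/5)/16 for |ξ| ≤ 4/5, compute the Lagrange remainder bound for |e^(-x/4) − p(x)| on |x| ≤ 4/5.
exp(1/5)/50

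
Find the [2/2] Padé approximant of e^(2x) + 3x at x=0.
(7*x**2/12 + 19*x/4 + 1)/(-x**2/6 - x/4 + 1)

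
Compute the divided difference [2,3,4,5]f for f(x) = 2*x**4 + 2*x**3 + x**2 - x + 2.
30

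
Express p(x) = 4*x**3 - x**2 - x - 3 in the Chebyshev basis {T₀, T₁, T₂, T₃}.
(-7/2)T₀ + (2)T₁ + (-1/2)T₂ + T₃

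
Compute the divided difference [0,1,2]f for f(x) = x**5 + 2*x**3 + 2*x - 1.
21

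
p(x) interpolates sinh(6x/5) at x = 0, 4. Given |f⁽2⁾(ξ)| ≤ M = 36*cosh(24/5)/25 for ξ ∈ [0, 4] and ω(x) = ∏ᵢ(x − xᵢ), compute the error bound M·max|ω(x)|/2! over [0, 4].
72*cosh(24/5)/25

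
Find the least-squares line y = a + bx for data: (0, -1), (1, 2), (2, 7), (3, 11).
a = -7/5, b = 41/10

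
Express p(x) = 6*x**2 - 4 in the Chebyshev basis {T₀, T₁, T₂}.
-T₀ + (3)T₂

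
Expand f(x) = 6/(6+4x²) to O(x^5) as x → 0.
1 - 2*x**2/3 + 4*x**4/9 + O(x**5)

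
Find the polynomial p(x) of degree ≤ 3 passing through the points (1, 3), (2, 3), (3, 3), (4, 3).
3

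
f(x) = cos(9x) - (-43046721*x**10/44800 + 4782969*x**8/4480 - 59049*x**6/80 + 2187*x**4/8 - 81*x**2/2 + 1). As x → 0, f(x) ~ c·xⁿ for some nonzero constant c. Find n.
12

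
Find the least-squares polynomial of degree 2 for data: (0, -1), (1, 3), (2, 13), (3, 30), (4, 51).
-8/7 + (97/70)x + (41/14)x²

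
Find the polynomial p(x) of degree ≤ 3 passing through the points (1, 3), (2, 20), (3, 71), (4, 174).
3*x**3 - x**2 - x + 2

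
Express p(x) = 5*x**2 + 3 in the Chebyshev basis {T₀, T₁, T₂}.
(11/2)T₀ + (5/2)T₂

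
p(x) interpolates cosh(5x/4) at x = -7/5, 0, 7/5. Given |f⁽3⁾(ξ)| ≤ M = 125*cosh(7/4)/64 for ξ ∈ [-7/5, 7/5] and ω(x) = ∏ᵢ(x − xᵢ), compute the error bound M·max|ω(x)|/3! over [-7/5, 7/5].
343*sqrt(3)*cosh(7/4)/1728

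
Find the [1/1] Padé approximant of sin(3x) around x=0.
3*x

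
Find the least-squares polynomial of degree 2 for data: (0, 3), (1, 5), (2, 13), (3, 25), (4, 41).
97/35 + (16/35)x + (16/7)x²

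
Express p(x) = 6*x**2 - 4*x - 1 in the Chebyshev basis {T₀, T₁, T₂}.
(2)T₀ + (-4)T₁ + (3)T₂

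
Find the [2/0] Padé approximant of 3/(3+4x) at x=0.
16*x**2/9 - 4*x/3 + 1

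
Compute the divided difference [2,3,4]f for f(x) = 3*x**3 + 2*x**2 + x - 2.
29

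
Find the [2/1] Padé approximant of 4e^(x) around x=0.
(2*x**2/3 + 8*x/3 + 4)/(1 - x/3)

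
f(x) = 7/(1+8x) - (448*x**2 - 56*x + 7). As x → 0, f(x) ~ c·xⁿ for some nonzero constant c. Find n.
3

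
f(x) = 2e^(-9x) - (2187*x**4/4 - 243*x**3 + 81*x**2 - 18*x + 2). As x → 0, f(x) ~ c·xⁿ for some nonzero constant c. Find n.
5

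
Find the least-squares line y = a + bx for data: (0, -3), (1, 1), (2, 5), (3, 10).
a = -16/5, b = 43/10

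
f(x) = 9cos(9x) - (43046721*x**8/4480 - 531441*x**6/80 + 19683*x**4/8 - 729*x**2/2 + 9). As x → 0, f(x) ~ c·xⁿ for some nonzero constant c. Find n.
10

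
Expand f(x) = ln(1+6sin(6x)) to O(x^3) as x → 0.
36*x - 648*x**2 + O(x**3)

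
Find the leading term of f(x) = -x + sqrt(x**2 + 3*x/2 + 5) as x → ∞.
3/4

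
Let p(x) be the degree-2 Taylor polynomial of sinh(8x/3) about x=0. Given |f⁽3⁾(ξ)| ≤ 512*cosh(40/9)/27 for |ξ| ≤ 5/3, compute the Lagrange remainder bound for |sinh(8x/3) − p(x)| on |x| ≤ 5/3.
32000*cosh(40/9)/2187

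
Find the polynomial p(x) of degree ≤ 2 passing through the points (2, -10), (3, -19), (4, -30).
-x**2 - 4*x + 2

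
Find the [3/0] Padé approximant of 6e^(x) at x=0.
x**3 + 3*x**2 + 6*x + 6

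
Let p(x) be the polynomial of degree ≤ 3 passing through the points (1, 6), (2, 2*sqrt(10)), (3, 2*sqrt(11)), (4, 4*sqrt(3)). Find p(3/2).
-5*sqrt(11)/8 + sqrt(3)/4 + 15/8 + 15*sqrt(10)/8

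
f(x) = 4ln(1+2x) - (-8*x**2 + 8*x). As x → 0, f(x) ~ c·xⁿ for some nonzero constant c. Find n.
3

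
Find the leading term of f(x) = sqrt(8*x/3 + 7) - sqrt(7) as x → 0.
4*sqrt(7)*x/21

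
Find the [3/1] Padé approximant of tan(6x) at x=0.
72*x**3 + 6*x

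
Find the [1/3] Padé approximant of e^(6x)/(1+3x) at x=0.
(3*x + 1)/(18*x**3 - 9*x**2 + 1)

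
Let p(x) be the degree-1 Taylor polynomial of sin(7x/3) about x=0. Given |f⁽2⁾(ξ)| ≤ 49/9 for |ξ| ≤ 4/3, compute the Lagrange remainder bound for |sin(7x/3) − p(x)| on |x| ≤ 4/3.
392/81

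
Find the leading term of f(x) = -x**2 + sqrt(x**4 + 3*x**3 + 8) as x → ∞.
3*x/2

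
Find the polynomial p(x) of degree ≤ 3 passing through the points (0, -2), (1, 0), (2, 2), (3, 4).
2*x - 2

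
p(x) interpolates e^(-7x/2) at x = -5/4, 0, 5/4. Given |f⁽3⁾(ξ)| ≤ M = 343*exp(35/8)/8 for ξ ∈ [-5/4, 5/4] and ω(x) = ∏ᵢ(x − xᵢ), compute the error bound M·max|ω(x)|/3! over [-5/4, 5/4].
42875*sqrt(3)*exp(35/8)/13824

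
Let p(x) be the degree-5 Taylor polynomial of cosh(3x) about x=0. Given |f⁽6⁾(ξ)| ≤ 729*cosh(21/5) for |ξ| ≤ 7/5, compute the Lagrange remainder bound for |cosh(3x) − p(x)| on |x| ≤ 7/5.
9529569*cosh(21/5)/1250000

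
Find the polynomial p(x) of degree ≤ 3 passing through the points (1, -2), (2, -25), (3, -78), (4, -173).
-2*x**3 - 3*x**2 + 3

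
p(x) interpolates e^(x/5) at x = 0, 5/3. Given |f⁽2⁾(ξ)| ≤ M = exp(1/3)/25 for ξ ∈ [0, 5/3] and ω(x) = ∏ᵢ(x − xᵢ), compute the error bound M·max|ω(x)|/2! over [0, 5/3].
exp(1/3)/72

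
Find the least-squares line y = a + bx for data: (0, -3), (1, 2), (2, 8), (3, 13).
a = -31/10, b = 27/5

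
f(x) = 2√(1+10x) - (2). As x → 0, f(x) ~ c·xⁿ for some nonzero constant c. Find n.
1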